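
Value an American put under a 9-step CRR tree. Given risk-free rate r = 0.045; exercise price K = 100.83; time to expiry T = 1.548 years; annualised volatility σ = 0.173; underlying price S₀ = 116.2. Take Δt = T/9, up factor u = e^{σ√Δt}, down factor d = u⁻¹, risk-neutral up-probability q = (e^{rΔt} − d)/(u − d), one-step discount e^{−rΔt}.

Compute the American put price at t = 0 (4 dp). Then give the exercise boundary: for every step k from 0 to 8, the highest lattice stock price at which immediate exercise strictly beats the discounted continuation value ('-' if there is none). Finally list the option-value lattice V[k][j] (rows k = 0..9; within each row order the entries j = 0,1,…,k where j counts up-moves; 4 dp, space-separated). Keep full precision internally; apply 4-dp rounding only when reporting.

price = 2.2145
boundary = - - - - - 81.1722 87.2101 81.1722 87.2101
tree:
2.2145
3.6445 1.0095
5.8452 1.7936 0.3459
9.0949 3.1188 0.6732 0.0678
13.6544 5.2823 1.2923 0.1473 0.0000
19.6578 8.6590 2.4378 0.3201 0.0000 0.0000
25.2778 13.6199 4.4929 0.6954 0.0000 0.0000 0.0000
30.5086 19.6578 8.0152 1.5109 0.0000 0.0000 0.0000 0.0000
35.3773 25.2778 13.6199 3.2829 0.0000 0.0000 0.0000 0.0000 0.0000
39.9089 30.5086 19.6578 7.1328 0.0000 0.0000 0.0000 0.0000 0.0000 0.0000

Δt=0.17200  u=1.07438  d=0.93077  q=0.53617  discount=0.99229
step 9 (expiry): payoffs max(K−S,0) = 39.9089 30.5086 19.6578 7.1328 0.0000 0.0000 0.0000 0.0000 0.0000 0.0000
step 8: (k=8,j=0): S=65.4527, (K−S)⁺=35.3773, hold=34.5999 ⇒ V=35.3773 exercise | (k=8,j=1): S=75.5522, (K−S)⁺=25.2778, hold=24.5003 ⇒ V=25.2778 exercise | (k=8,j=2): S=87.2101, (K−S)⁺=13.6199, hold=12.8425 ⇒ V=13.6199 exercise | (k=8,j=3): S=100.6669, (K−S)⁺=0.1631, hold=3.2829 ⇒ V=3.2829 continue | (k=8,j=4): S=116.2000, (K−S)⁺=0.0000, hold=0.0000 ⇒ V=0.0000 continue | (k=8,j=5): S=134.1299, (K−S)⁺=0.0000, hold=0.0000 ⇒ V=0.0000 continue | (k=8,j=6): S=154.8265, (K−S)⁺=0.0000, hold=0.0000 ⇒ V=0.0000 continue | (k=8,j=7): S=178.7166, (K−S)⁺=0.0000, hold=0.0000 ⇒ V=0.0000 continue | (k=8,j=8): S=206.2930, (K−S)⁺=0.0000, hold=0.0000 ⇒ V=0.0000 continue  boundary S*=87.2101
step 7: (k=7,j=0): S=70.3214, (K−S)⁺=30.5086, hold=29.7312 ⇒ V=30.5086 exercise | (k=7,j=1): S=81.1722, (K−S)⁺=19.6578, hold=18.8804 ⇒ V=19.6578 exercise | (k=7,j=2): S=93.6972, (K−S)⁺=7.1328, hold=8.0152 ⇒ V=8.0152 continue | (k=7,j=3): S=108.1549, (K−S)⁺=0.0000, hold=1.5109 ⇒ V=1.5109 continue | (k=7,j=4): S=124.8435, (K−S)⁺=0.0000, hold=0.0000 ⇒ V=0.0000 continue | (k=7,j=5): S=144.1071, (K−S)⁺=0.0000, hold=0.0000 ⇒ V=0.0000 continue | (k=7,j=6): S=166.3432, (K−S)⁺=0.0000, hold=0.0000 ⇒ V=0.0000 continue | (k=7,j=7): S=192.0104, (K−S)⁺=0.0000, hold=0.0000 ⇒ V=0.0000 continue  boundary S*=81.1722
step 6: (k=6,j=0): S=75.5522, (K−S)⁺=25.2778, hold=24.5003 ⇒ V=25.2778 exercise | (k=6,j=1): S=87.2101, (K−S)⁺=13.6199, hold=13.3119 ⇒ V=13.6199 exercise | (k=6,j=2): S=100.6669, (K−S)⁺=0.1631, hold=4.4929 ⇒ V=4.4929 continue | (k=6,j=3): S=116.2000, (K−S)⁺=0.0000, hold=0.6954 ⇒ V=0.6954 continue | (k=6,j=4): S=134.1299, (K−S)⁺=0.0000, hold=0.0000 ⇒ V=0.0000 continue | (k=6,j=5): S=154.8265, (K−S)⁺=0.0000, hold=0.0000 ⇒ V=0.0000 continue | (k=6,j=6): S=178.7166, (K−S)⁺=0.0000, hold=0.0000 ⇒ V=0.0000 continue  boundary S*=87.2101
step 5: (k=5,j=0): S=81.1722, (K−S)⁺=19.6578, hold=18.8804 ⇒ V=19.6578 exercise | (k=5,j=1): S=93.6972, (K−S)⁺=7.1328, hold=8.6590 ⇒ V=8.6590 continue | (k=5,j=2): S=108.1549, (K−S)⁺=0.0000, hold=2.4378 ⇒ V=2.4378 continue | (k=5,j=3): S=124.8435, (K−S)⁺=0.0000, hold=0.3201 ⇒ V=0.3201 continue | (k=5,j=4): S=144.1071, (K−S)⁺=0.0000, hold=0.0000 ⇒ V=0.0000 continue | (k=5,j=5): S=166.3432, (K−S)⁺=0.0000, hold=0.0000 ⇒ V=0.0000 continue  boundary S*=81.1722
step 4: (k=4,j=0): S=87.2101, (K−S)⁺=13.6199, hold=13.6544 ⇒ V=13.6544 continue | (k=4,j=1): S=100.6669, (K−S)⁺=0.1631, hold=5.2823 ⇒ V=5.2823 continue | (k=4,j=2): S=116.2000, (K−S)⁺=0.0000, hold=1.2923 ⇒ V=1.2923 continue | (k=4,j=3): S=134.1299, (K−S)⁺=0.0000, hold=0.1473 ⇒ V=0.1473 continue | (k=4,j=4): S=154.8265, (K−S)⁺=0.0000, hold=0.0000 ⇒ V=0.0000 continue  boundary S*=-
step 3: (k=3,j=0): S=93.6972, (K−S)⁺=7.1328, hold=9.0949 ⇒ V=9.0949 continue | (k=3,j=1): S=108.1549, (K−S)⁺=0.0000, hold=3.1188 ⇒ V=3.1188 continue | (k=3,j=2): S=124.8435, (K−S)⁺=0.0000, hold=0.6732 ⇒ V=0.6732 continue | (k=3,j=3): S=144.1071, (K−S)⁺=0.0000, hold=0.0678 ⇒ V=0.0678 continue  boundary S*=-
step 2: (k=2,j=0): S=100.6669, (K−S)⁺=0.1631, hold=5.8452 ⇒ V=5.8452 continue | (k=2,j=1): S=116.2000, (K−S)⁺=0.0000, hold=1.7936 ⇒ V=1.7936 continue | (k=2,j=2): S=134.1299, (K−S)⁺=0.0000, hold=0.3459 ⇒ V=0.3459 continue  boundary S*=-
step 1: (k=1,j=0): S=108.1549, (K−S)⁺=0.0000, hold=3.6445 ⇒ V=3.6445 continue | (k=1,j=1): S=124.8435, (K−S)⁺=0.0000, hold=1.0095 ⇒ V=1.0095 continue  boundary S*=-
step 0: (k=0,j=0): S=116.2000, (K−S)⁺=0.0000, hold=2.2145 ⇒ V=2.2145 continue  boundary S*=-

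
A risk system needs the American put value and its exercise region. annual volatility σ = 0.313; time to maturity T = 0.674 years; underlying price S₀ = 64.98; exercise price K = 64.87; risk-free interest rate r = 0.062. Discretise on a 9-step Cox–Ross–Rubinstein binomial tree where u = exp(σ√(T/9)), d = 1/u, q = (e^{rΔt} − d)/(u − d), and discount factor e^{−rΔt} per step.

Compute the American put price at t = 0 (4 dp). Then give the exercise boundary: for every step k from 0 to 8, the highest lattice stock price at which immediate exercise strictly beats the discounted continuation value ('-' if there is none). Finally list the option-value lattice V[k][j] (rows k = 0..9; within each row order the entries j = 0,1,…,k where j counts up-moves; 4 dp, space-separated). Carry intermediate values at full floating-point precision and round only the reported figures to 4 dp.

price = 5.6353
boundary = - - - 50.2552 46.1298 50.2552 46.1298 50.2552 54.7496
tree:
5.6353
7.9834 3.3922
10.9810 5.1273 1.7277
14.6148 7.5306 2.8256 0.6707
18.7402 10.6962 4.5061 1.2092 0.1506
22.5270 14.6148 6.9648 2.1446 0.3061 0.0000
26.0029 18.7402 10.3478 3.7226 0.6221 0.0000 0.0000
29.1934 22.5270 14.6148 6.2728 1.2645 0.0000 0.0000 0.0000
32.1221 26.0029 18.7402 10.1204 2.5702 0.0000 0.0000 0.0000 0.0000
34.8103 29.1934 22.5270 14.6148 5.2242 0.0000 0.0000 0.0000 0.0000 0.0000

params: Δt=0.07489 u=1.08943 d=0.91791 q=0.50573 e^(-rΔt)=0.99537
t_9 payoffs: 34.8103 29.1934 22.5270 14.6148 5.2242 0.0000 0.0000 0.0000 0.0000 0.0000
t_8: node(8,0) S=32.7479 payoff=32.1221 vs cont=31.8216 → 32.1221 [stop]  node(8,1) S=38.8671 payoff=26.0029 vs cont=25.7024 → 26.0029 [stop]  node(8,2) S=46.1298 payoff=18.7402 vs cont=18.4397 → 18.7402 [stop]  node(8,3) S=54.7496 payoff=10.1204 vs cont=9.8199 → 10.1204 [stop]  node(8,4) S=64.9800 payoff=0.0000 vs cont=2.5702 → 2.5702 [wait]  node(8,5) S=77.1221 payoff=0.0000 vs cont=0.0000 → 0.0000 [wait]  node(8,6) S=91.5330 payoff=0.0000 vs cont=0.0000 → 0.0000 [wait]  node(8,7) S=108.6368 payoff=0.0000 vs cont=0.0000 → 0.0000 [wait]  node(8,8) S=128.9365 payoff=0.0000 vs cont=0.0000 → 0.0000 [wait]  ⇒ S*(8)=54.7496
t_7: node(7,0) S=35.6766 payoff=29.1934 vs cont=28.8929 → 29.1934 [stop]  node(7,1) S=42.3430 payoff=22.5270 vs cont=22.2265 → 22.5270 [stop]  node(7,2) S=50.2552 payoff=14.6148 vs cont=14.3143 → 14.6148 [stop]  node(7,3) S=59.6458 payoff=5.2242 vs cont=6.2728 → 6.2728 [wait]  node(7,4) S=70.7912 payoff=0.0000 vs cont=1.2645 → 1.2645 [wait]  node(7,5) S=84.0191 payoff=0.0000 vs cont=0.0000 → 0.0000 [wait]  node(7,6) S=99.7189 payoff=0.0000 vs cont=0.0000 → 0.0000 [wait]  node(7,7) S=118.3522 payoff=0.0000 vs cont=0.0000 → 0.0000 [wait]  ⇒ S*(7)=50.2552
t_6: node(6,0) S=38.8671 payoff=26.0029 vs cont=25.7024 → 26.0029 [stop]  node(6,1) S=46.1298 payoff=18.7402 vs cont=18.4397 → 18.7402 [stop]  node(6,2) S=54.7496 payoff=10.1204 vs cont=10.3478 → 10.3478 [wait]  node(6,3) S=64.9800 payoff=0.0000 vs cont=3.7226 → 3.7226 [wait]  node(6,4) S=77.1221 payoff=0.0000 vs cont=0.6221 → 0.6221 [wait]  node(6,5) S=91.5330 payoff=0.0000 vs cont=0.0000 → 0.0000 [wait]  node(6,6) S=108.6368 payoff=0.0000 vs cont=0.0000 → 0.0000 [wait]  ⇒ S*(6)=46.1298
t_5: node(5,0) S=42.3430 payoff=22.5270 vs cont=22.2265 → 22.5270 [stop]  node(5,1) S=50.2552 payoff=14.6148 vs cont=14.4287 → 14.6148 [stop]  node(5,2) S=59.6458 payoff=5.2242 vs cont=6.9648 → 6.9648 [wait]  node(5,3) S=70.7912 payoff=0.0000 vs cont=2.1446 → 2.1446 [wait]  node(5,4) S=84.0191 payoff=0.0000 vs cont=0.3061 → 0.3061 [wait]  node(5,5) S=99.7189 payoff=0.0000 vs cont=0.0000 → 0.0000 [wait]  ⇒ S*(5)=50.2552
t_4: node(4,0) S=46.1298 payoff=18.7402 vs cont=18.4397 → 18.7402 [stop]  node(4,1) S=54.7496 payoff=10.1204 vs cont=10.6962 → 10.6962 [wait]  node(4,2) S=64.9800 payoff=0.0000 vs cont=4.5061 → 4.5061 [wait]  node(4,3) S=77.1221 payoff=0.0000 vs cont=1.2092 → 1.2092 [wait]  node(4,4) S=91.5330 payoff=0.0000 vs cont=0.1506 → 0.1506 [wait]  ⇒ S*(4)=46.1298
t_3: node(3,0) S=50.2552 payoff=14.6148 vs cont=14.6041 → 14.6148 [stop]  node(3,1) S=59.6458 payoff=5.2242 vs cont=7.5306 → 7.5306 [wait]  node(3,2) S=70.7912 payoff=0.0000 vs cont=2.8256 → 2.8256 [wait]  node(3,3) S=84.0191 payoff=0.0000 vs cont=0.6707 → 0.6707 [wait]  ⇒ S*(3)=50.2552
t_2: node(2,0) S=54.7496 payoff=10.1204 vs cont=10.9810 → 10.9810 [wait]  node(2,1) S=64.9800 payoff=0.0000 vs cont=5.1273 → 5.1273 [wait]  node(2,2) S=77.1221 payoff=0.0000 vs cont=1.7277 → 1.7277 [wait]  ⇒ S*(2)=-
t_1: node(1,0) S=59.6458 payoff=5.2242 vs cont=7.9834 → 7.9834 [wait]  node(1,1) S=70.7912 payoff=0.0000 vs cont=3.3922 → 3.3922 [wait]  ⇒ S*(1)=-
t_0: node(0,0) S=64.9800 payoff=0.0000 vs cont=5.6353 → 5.6353 [wait]  ⇒ S*(0)=-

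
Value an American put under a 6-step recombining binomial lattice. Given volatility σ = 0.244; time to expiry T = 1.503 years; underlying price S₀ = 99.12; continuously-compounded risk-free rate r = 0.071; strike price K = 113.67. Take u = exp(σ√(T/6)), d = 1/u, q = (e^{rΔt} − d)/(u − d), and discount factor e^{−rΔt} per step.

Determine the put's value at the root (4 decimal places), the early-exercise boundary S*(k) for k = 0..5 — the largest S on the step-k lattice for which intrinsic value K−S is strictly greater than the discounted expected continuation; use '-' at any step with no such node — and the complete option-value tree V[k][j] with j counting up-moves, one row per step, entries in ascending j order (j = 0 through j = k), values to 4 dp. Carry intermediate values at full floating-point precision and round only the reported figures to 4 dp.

Δt=0.25050  u=1.12989  d=0.88504  q=0.54280  discount=0.98237
step 6 (expiry): payoffs max(K−S,0) = 66.0335 52.8546 36.0296 14.5500 0.0000 0.0000 0.0000
step 5: (k=5,j=0): S=53.8241, (K−S)⁺=59.8459, hold=57.8421 ⇒ V=59.8459 exercise | (k=5,j=1): S=68.7149, (K−S)⁺=44.9551, hold=42.9513 ⇒ V=44.9551 exercise | (k=5,j=2): S=87.7252, (K−S)⁺=25.9448, hold=23.9410 ⇒ V=25.9448 exercise | (k=5,j=3): S=111.9949, (K−S)⁺=1.6751, hold=6.5351 ⇒ V=6.5351 continue | (k=5,j=4): S=142.9789, (K−S)⁺=0.0000, hold=0.0000 ⇒ V=0.0000 continue | (k=5,j=5): S=182.5348, (K−S)⁺=0.0000, hold=0.0000 ⇒ V=0.0000 continue  boundary S*=87.7252
step 4: (k=4,j=0): S=60.8154, (K−S)⁺=52.8546, hold=50.8508 ⇒ V=52.8546 exercise | (k=4,j=1): S=77.6404, (K−S)⁺=36.0296, hold=34.0258 ⇒ V=36.0296 exercise | (k=4,j=2): S=99.1200, (K−S)⁺=14.5500, hold=15.1376 ⇒ V=15.1376 continue | (k=4,j=3): S=126.5421, (K−S)⁺=0.0000, hold=2.9352 ⇒ V=2.9352 continue | (k=4,j=4): S=161.5507, (K−S)⁺=0.0000, hold=0.0000 ⇒ V=0.0000 continue  boundary S*=77.6404
step 3: (k=3,j=0): S=68.7149, (K−S)⁺=44.9551, hold=42.9513 ⇒ V=44.9551 exercise | (k=3,j=1): S=87.7252, (K−S)⁺=25.9448, hold=24.2543 ⇒ V=25.9448 exercise | (k=3,j=2): S=111.9949, (K−S)⁺=1.6751, hold=8.3641 ⇒ V=8.3641 continue | (k=3,j=3): S=142.9789, (K−S)⁺=0.0000, hold=1.3183 ⇒ V=1.3183 continue  boundary S*=87.7252
step 2: (k=2,j=0): S=77.6404, (K−S)⁺=36.0296, hold=34.0258 ⇒ V=36.0296 exercise | (k=2,j=1): S=99.1200, (K−S)⁺=14.5500, hold=16.1129 ⇒ V=16.1129 continue | (k=2,j=2): S=126.5421, (K−S)⁺=0.0000, hold=4.4597 ⇒ V=4.4597 continue  boundary S*=77.6404
step 1: (k=1,j=0): S=87.7252, (K−S)⁺=25.9448, hold=24.7744 ⇒ V=25.9448 exercise | (k=1,j=1): S=111.9949, (K−S)⁺=1.6751, hold=9.6151 ⇒ V=9.6151 continue  boundary S*=87.7252
step 0: (k=0,j=0): S=99.1200, (K−S)⁺=14.5500, hold=16.7800 ⇒ V=16.7800 continue  boundary S*=-

price = 16.7800
boundary = - 87.7252 77.6404 87.7252 77.6404 87.7252
tree:
16.7800
25.9448 9.6151
36.0296 16.1129 4.4597
44.9551 25.9448 8.3641 1.3183
52.8546 36.0296 15.1376 2.9352 0.0000
59.8459 44.9551 25.9448 6.5351 0.0000 0.0000
66.0335 52.8546 36.0296 14.5500 0.0000 0.0000 0.0000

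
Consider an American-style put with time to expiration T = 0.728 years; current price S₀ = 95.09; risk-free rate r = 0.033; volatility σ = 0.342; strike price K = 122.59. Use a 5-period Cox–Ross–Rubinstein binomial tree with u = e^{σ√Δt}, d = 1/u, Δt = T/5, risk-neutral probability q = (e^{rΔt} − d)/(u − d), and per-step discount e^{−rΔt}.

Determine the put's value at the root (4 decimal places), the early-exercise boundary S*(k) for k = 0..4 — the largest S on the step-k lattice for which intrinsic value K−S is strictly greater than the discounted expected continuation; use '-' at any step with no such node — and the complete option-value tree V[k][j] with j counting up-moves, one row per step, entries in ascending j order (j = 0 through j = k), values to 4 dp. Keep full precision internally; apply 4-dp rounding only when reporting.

Δt=0.14560, u=1.13940, d=0.87766, q=0.48582, disc=e^(-rΔt)=0.99521
k=5 terminal: V=max(K-S,0) → 73.0723 58.3049 39.1336 14.2448 0.0000 0.0000
k=4: j=0 S=56.4203 intr=66.1697 cont=65.5821 V=66.1697[EX]; j=1 S=73.2462 intr=49.3438 cont=48.7562 V=49.3438[EX]; j=2 S=95.0900 intr=27.5000 cont=26.9124 V=27.5000[EX]; j=3 S=123.4482 intr=0.0000 cont=7.2892 V=7.2892[hold]; j=4 S=160.2635 intr=0.0000 cont=0.0000 V=0.0000[hold]  S*(4)=95.0900
k=3: j=0 S=64.2851 intr=58.3049 cont=57.7173 V=58.3049[EX]; j=1 S=83.4564 intr=39.1336 cont=38.5459 V=39.1336[EX]; j=2 S=108.3452 intr=14.2448 cont=17.5964 V=17.5964[hold]; j=3 S=140.6565 intr=0.0000 cont=3.7300 V=3.7300[hold]  S*(3)=83.4564
k=2: j=0 S=73.2462 intr=49.3438 cont=48.7562 V=49.3438[EX]; j=1 S=95.0900 intr=27.5000 cont=28.5329 V=28.5329[hold]; j=2 S=123.4482 intr=0.0000 cont=10.8077 V=10.8077[hold]  S*(2)=73.2462
k=1: j=0 S=83.4564 intr=39.1336 cont=39.0453 V=39.1336[EX]; j=1 S=108.3452 intr=14.2448 cont=19.8261 V=19.8261[hold]  S*(1)=83.4564
k=0: j=0 S=95.0900 intr=27.5000 cont=29.6109 V=29.6109[hold]  S*(0)=-

price = 29.6109
boundary = - 83.4564 73.2462 83.4564 95.0900
tree:
29.6109
39.1336 19.8261
49.3438 28.5329 10.8077
58.3049 39.1336 17.5964 3.7300
66.1697 49.3438 27.5000 7.2892 0.0000
73.0723 58.3049 39.1336 14.2448 0.0000 0.0000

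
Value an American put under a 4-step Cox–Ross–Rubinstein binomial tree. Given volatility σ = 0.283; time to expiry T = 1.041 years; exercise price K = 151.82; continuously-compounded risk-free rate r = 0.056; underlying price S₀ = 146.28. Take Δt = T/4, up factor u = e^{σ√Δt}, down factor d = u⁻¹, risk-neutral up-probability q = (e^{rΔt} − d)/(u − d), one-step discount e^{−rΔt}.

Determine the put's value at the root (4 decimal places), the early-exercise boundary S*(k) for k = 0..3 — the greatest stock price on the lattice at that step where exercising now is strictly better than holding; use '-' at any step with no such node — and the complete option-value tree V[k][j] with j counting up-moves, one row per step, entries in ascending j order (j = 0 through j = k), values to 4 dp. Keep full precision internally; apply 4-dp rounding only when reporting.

price = 16.4901
boundary = - - 109.5936 126.6150
tree:
16.4901
26.9953 7.0530
42.2264 13.4006 1.2676
56.9595 25.2050 2.6500 0.0000
69.7119 42.2264 5.5400 0.0000 0.0000

params: Δt=0.26025 u=1.15531 d=0.86557 q=0.51464 e^(-rΔt)=0.98553
t_4 payoffs: 69.7119 42.2264 5.5400 0.0000 0.0000
t_3: node(3,0) S=94.8605 payoff=56.9595 vs cont=54.7629 → 56.9595 [stop]  node(3,1) S=126.6150 payoff=25.2050 vs cont=23.0084 → 25.2050 [stop]  node(3,2) S=168.9992 payoff=0.0000 vs cont=2.6500 → 2.6500 [wait]  node(3,3) S=225.5716 payoff=0.0000 vs cont=0.0000 → 0.0000 [wait]  ⇒ S*(3)=126.6150
t_2: node(2,0) S=109.5936 payoff=42.2264 vs cont=40.0298 → 42.2264 [stop]  node(2,1) S=146.2800 payoff=5.5400 vs cont=13.4006 → 13.4006 [wait]  node(2,2) S=195.2471 payoff=0.0000 vs cont=1.2676 → 1.2676 [wait]  ⇒ S*(2)=109.5936
t_1: node(1,0) S=126.6150 payoff=25.2050 vs cont=26.9953 → 26.9953 [wait]  node(1,1) S=168.9992 payoff=0.0000 vs cont=7.0530 → 7.0530 [wait]  ⇒ S*(1)=-
t_0: node(0,0) S=146.2800 payoff=5.5400 vs cont=16.4901 → 16.4901 [wait]  ⇒ S*(0)=-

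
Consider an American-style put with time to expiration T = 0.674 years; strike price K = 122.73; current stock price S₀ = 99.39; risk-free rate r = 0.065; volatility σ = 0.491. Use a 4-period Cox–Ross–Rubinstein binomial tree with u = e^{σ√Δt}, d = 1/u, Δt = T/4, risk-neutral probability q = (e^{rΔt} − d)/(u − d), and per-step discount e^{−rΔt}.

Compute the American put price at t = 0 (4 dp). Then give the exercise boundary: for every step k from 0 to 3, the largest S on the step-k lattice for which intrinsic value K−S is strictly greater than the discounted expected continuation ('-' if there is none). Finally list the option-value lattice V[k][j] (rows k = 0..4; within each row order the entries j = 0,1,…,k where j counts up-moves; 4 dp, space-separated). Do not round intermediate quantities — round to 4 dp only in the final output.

Δt=0.16850, u=1.22330, d=0.81746, q=0.47692, disc=e^(-rΔt)=0.98911
k=4 terminal: V=max(K-S,0) → 78.3471 56.3130 23.3400 0.0000 0.0000
k=3: j=0 S=54.2934 intr=68.4366 cont=67.0997 V=68.4366[EX]; j=1 S=81.2477 intr=41.4823 cont=40.1455 V=41.4823[EX]; j=2 S=121.5835 intr=1.1465 cont=12.0757 V=12.0757[hold]; j=3 S=181.9441 intr=0.0000 cont=0.0000 V=0.0000[hold]  S*(3)=81.2477
k=2: j=0 S=66.4170 intr=56.3130 cont=54.9762 V=56.3130[EX]; j=1 S=99.3900 intr=23.3400 cont=27.1587 V=27.1587[hold]; j=2 S=148.7326 intr=0.0000 cont=6.2478 V=6.2478[hold]  S*(2)=66.4170
k=1: j=0 S=81.2477 intr=41.4823 cont=41.9468 V=41.9468[hold]; j=1 S=121.5835 intr=1.1465 cont=16.9987 V=16.9987[hold]  S*(1)=-
k=0: j=0 S=99.3900 intr=23.3400 cont=29.7213 V=29.7213[hold]  S*(0)=-

price = 29.7213
boundary = - - 66.4170 81.2477
tree:
29.7213
41.9468 16.9987
56.3130 27.1587 6.2478
68.4366 41.4823 12.0757 0.0000
78.3471 56.3130 23.3400 0.0000 0.0000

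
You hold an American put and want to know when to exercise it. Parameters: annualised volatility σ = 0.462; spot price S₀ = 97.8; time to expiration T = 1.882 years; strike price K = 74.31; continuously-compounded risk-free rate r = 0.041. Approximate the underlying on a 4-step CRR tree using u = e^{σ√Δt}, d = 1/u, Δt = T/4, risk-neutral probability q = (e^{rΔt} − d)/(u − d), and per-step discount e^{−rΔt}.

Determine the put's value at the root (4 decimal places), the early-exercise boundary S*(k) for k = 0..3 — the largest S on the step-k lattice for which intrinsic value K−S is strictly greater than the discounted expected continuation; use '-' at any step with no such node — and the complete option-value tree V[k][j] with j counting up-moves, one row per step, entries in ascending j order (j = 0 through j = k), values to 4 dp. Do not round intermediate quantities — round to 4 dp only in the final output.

Δt=0.47050, u=1.37286, d=0.72840, q=0.45165, disc=e^(-rΔt)=0.98089
k=4 terminal: V=max(K-S,0) → 46.7786 22.4200 0.0000 0.0000 0.0000
k=3: j=0 S=37.7968 intr=36.5132 cont=35.0934 V=36.5132[EX]; j=1 S=71.2379 intr=3.0721 cont=12.0590 V=12.0590[hold]; j=2 S=134.2662 intr=0.0000 cont=0.0000 V=0.0000[hold]; j=3 S=253.0592 intr=0.0000 cont=0.0000 V=0.0000[hold]  S*(3)=37.7968
k=2: j=0 S=51.8900 intr=22.4200 cont=24.9817 V=24.9817[hold]; j=1 S=97.8000 intr=0.0000 cont=6.4862 V=6.4862[hold]; j=2 S=184.3293 intr=0.0000 cont=0.0000 V=0.0000[hold]  S*(2)=-
k=1: j=0 S=71.2379 intr=3.0721 cont=16.3104 V=16.3104[hold]; j=1 S=134.2662 intr=0.0000 cont=3.4887 V=3.4887[hold]  S*(1)=-
k=0: j=0 S=97.8000 intr=0.0000 cont=10.3185 V=10.3185[hold]  S*(0)=-

price = 10.3185
boundary = - - - 37.7968
tree:
10.3185
16.3104 3.4887
24.9817 6.4862 0.0000
36.5132 12.0590 0.0000 0.0000
46.7786 22.4200 0.0000 0.0000 0.0000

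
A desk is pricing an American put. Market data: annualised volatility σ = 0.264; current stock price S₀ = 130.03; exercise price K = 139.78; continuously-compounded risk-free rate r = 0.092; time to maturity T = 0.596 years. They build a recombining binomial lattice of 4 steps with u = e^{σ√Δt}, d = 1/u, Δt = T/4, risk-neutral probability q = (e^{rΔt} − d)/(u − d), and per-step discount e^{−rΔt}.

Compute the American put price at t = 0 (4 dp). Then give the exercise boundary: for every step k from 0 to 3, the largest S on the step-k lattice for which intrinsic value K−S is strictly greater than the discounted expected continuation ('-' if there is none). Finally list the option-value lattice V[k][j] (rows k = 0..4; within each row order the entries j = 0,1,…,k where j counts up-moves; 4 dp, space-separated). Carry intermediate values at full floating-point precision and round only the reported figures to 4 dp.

Δt=0.14900  u=1.10728  d=0.90312  q=0.54215  discount=0.98639
step 4 (expiry): payoffs max(K−S,0) = 53.2801 33.7254 9.7500 0.0000 0.0000
step 3: (k=3,j=0): S=95.7795, (K−S)⁺=44.0005, hold=42.0974 ⇒ V=44.0005 exercise | (k=3,j=1): S=117.4320, (K−S)⁺=22.3480, hold=20.4449 ⇒ V=22.3480 exercise | (k=3,j=2): S=143.9794, (K−S)⁺=0.0000, hold=4.4033 ⇒ V=4.4033 continue | (k=3,j=3): S=176.5283, (K−S)⁺=0.0000, hold=0.0000 ⇒ V=0.0000 continue  boundary S*=117.4320
step 2: (k=2,j=0): S=106.0546, (K−S)⁺=33.7254, hold=31.8223 ⇒ V=33.7254 exercise | (k=2,j=1): S=130.0300, (K−S)⁺=9.7500, hold=12.4474 ⇒ V=12.4474 continue | (k=2,j=2): S=159.4254, (K−S)⁺=0.0000, hold=1.9886 ⇒ V=1.9886 continue  boundary S*=106.0546
step 1: (k=1,j=0): S=117.4320, (K−S)⁺=22.3480, hold=21.8874 ⇒ V=22.3480 exercise | (k=1,j=1): S=143.9794, (K−S)⁺=0.0000, hold=6.6849 ⇒ V=6.6849 continue  boundary S*=117.4320
step 0: (k=0,j=0): S=130.0300, (K−S)⁺=9.7500, hold=13.6676 ⇒ V=13.6676 continue  boundary S*=-

price = 13.6676
boundary = - 117.4320 106.0546 117.4320
tree:
13.6676
22.3480 6.6849
33.7254 12.4474 1.9886
44.0005 22.3480 4.4033 0.0000
53.2801 33.7254 9.7500 0.0000 0.0000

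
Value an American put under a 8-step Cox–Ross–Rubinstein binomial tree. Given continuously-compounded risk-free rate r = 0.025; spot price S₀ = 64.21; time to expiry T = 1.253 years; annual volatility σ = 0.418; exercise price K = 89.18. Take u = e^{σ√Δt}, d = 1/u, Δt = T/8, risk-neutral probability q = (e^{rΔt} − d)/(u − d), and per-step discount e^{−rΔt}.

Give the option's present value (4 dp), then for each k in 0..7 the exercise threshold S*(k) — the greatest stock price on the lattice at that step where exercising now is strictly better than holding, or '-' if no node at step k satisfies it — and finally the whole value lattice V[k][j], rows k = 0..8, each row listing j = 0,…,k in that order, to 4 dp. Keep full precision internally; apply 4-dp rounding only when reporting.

price = 28.2214
boundary = - - 46.1227 39.0904 46.1227 54.4200 64.2100 75.7612
tree:
28.2214
35.4348 20.3402
43.0573 27.1533 12.8437
50.0896 34.9219 18.6383 6.4305
56.0496 43.0573 26.0590 10.4438 1.9684
61.1010 50.0896 34.7600 16.4859 3.7323 0.0000
65.3821 56.0496 43.0573 24.9700 7.0769 0.0000 0.0000
69.0106 61.1010 50.0896 34.7600 13.4188 0.0000 0.0000 0.0000
72.0858 65.3821 56.0496 43.0573 24.9700 0.0000 0.0000 0.0000 0.0000

params: Δt=0.15662 u=1.17990 d=0.84753 q=0.47054 e^(-rΔt)=0.99609
t_8 payoffs: 72.0858 65.3821 56.0496 43.0573 24.9700 0.0000 0.0000 0.0000 0.0000
t_7: node(7,0) S=20.1694 payoff=69.0106 vs cont=68.6620 → 69.0106 [stop]  node(7,1) S=28.0790 payoff=61.1010 vs cont=60.7525 → 61.1010 [stop]  node(7,2) S=39.0904 payoff=50.0896 vs cont=49.7411 → 50.0896 [stop]  node(7,3) S=54.4200 payoff=34.7600 vs cont=34.4115 → 34.7600 [stop]  node(7,4) S=75.7612 payoff=13.4188 vs cont=13.1689 → 13.4188 [stop]  node(7,5) S=105.4715 payoff=0.0000 vs cont=0.0000 → 0.0000 [wait]  node(7,6) S=146.8328 payoff=0.0000 vs cont=0.0000 → 0.0000 [wait]  node(7,7) S=204.4144 payoff=0.0000 vs cont=0.0000 → 0.0000 [wait]  ⇒ S*(7)=75.7612
t_6: node(6,0) S=23.7979 payoff=65.3821 vs cont=65.0336 → 65.3821 [stop]  node(6,1) S=33.1304 payoff=56.0496 vs cont=55.7011 → 56.0496 [stop]  node(6,2) S=46.1227 payoff=43.0573 vs cont=42.7088 → 43.0573 [stop]  node(6,3) S=64.2100 payoff=24.9700 vs cont=24.6215 → 24.9700 [stop]  node(6,4) S=89.3904 payoff=0.0000 vs cont=7.0769 → 7.0769 [wait]  node(6,5) S=124.4455 payoff=0.0000 vs cont=0.0000 → 0.0000 [wait]  node(6,6) S=173.2476 payoff=0.0000 vs cont=0.0000 → 0.0000 [wait]  ⇒ S*(6)=64.2100
t_5: node(5,0) S=28.0790 payoff=61.1010 vs cont=60.7525 → 61.1010 [stop]  node(5,1) S=39.0904 payoff=50.0896 vs cont=49.7411 → 50.0896 [stop]  node(5,2) S=54.4200 payoff=34.7600 vs cont=34.4115 → 34.7600 [stop]  node(5,3) S=75.7612 payoff=13.4188 vs cont=16.4859 → 16.4859 [wait]  node(5,4) S=105.4715 payoff=0.0000 vs cont=3.7323 → 3.7323 [wait]  node(5,5) S=146.8328 payoff=0.0000 vs cont=0.0000 → 0.0000 [wait]  ⇒ S*(5)=54.4200
t_4: node(4,0) S=33.1304 payoff=56.0496 vs cont=55.7011 → 56.0496 [stop]  node(4,1) S=46.1227 payoff=43.0573 vs cont=42.7088 → 43.0573 [stop]  node(4,2) S=64.2100 payoff=24.9700 vs cont=26.0590 → 26.0590 [wait]  node(4,3) S=89.3904 payoff=0.0000 vs cont=10.4438 → 10.4438 [wait]  node(4,4) S=124.4455 payoff=0.0000 vs cont=1.9684 → 1.9684 [wait]  ⇒ S*(4)=46.1227
t_3: node(3,0) S=39.0904 payoff=50.0896 vs cont=49.7411 → 50.0896 [stop]  node(3,1) S=54.4200 payoff=34.7600 vs cont=34.9219 → 34.9219 [wait]  node(3,2) S=75.7612 payoff=13.4188 vs cont=18.6383 → 18.6383 [wait]  node(3,3) S=105.4715 payoff=0.0000 vs cont=6.4305 → 6.4305 [wait]  ⇒ S*(3)=39.0904
t_2: node(2,0) S=46.1227 payoff=43.0573 vs cont=42.7847 → 43.0573 [stop]  node(2,1) S=64.2100 payoff=24.9700 vs cont=27.1533 → 27.1533 [wait]  node(2,2) S=89.3904 payoff=0.0000 vs cont=12.8437 → 12.8437 [wait]  ⇒ S*(2)=46.1227
t_1: node(1,0) S=54.4200 payoff=34.7600 vs cont=35.4348 → 35.4348 [wait]  node(1,1) S=75.7612 payoff=13.4188 vs cont=20.3402 → 20.3402 [wait]  ⇒ S*(1)=-
t_0: node(0,0) S=64.2100 payoff=24.9700 vs cont=28.2214 → 28.2214 [wait]  ⇒ S*(0)=-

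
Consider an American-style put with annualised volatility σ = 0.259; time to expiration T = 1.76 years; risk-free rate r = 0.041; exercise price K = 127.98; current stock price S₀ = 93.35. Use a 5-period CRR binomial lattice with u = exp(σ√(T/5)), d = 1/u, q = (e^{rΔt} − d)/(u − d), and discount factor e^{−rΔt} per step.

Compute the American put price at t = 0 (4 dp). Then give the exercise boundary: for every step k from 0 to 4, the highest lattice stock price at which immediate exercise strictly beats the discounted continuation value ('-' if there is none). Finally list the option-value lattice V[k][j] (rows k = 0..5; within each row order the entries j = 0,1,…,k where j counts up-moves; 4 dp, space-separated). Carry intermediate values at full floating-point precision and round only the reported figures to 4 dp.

price = 34.7867
boundary = - 80.0533 93.3500 80.0533 93.3500
tree:
34.7867
47.9267 23.0938
59.3295 34.6300 12.6154
69.1080 47.9267 21.4111 4.4835
77.4937 59.3295 34.6300 9.2599 0.0000
84.6850 69.1080 47.9267 19.1247 0.0000 0.0000

Δt=0.35200  u=1.16610  d=0.85756  q=0.50877  discount=0.98567
step 5 (expiry): payoffs max(K−S,0) = 84.6850 69.1080 47.9267 19.1247 0.0000 0.0000
step 4: (k=4,j=0): S=50.4863, (K−S)⁺=77.4937, hold=75.6600 ⇒ V=77.4937 exercise | (k=4,j=1): S=68.6505, (K−S)⁺=59.3295, hold=57.4957 ⇒ V=59.3295 exercise | (k=4,j=2): S=93.3500, (K−S)⁺=34.6300, hold=32.7963 ⇒ V=34.6300 exercise | (k=4,j=3): S=126.9360, (K−S)⁺=1.0440, hold=9.2599 ⇒ V=9.2599 continue | (k=4,j=4): S=172.6058, (K−S)⁺=0.0000, hold=0.0000 ⇒ V=0.0000 continue  boundary S*=93.3500
step 3: (k=3,j=0): S=58.8720, (K−S)⁺=69.1080, hold=67.2743 ⇒ V=69.1080 exercise | (k=3,j=1): S=80.0533, (K−S)⁺=47.9267, hold=46.0930 ⇒ V=47.9267 exercise | (k=3,j=2): S=108.8553, (K−S)⁺=19.1247, hold=21.4111 ⇒ V=21.4111 continue | (k=3,j=3): S=148.0199, (K−S)⁺=0.0000, hold=4.4835 ⇒ V=4.4835 continue  boundary S*=80.0533
step 2: (k=2,j=0): S=68.6505, (K−S)⁺=59.3295, hold=57.4957 ⇒ V=59.3295 exercise | (k=2,j=1): S=93.3500, (K−S)⁺=34.6300, hold=33.9429 ⇒ V=34.6300 exercise | (k=2,j=2): S=126.9360, (K−S)⁺=1.0440, hold=12.6154 ⇒ V=12.6154 continue  boundary S*=93.3500
step 1: (k=1,j=0): S=80.0533, (K−S)⁺=47.9267, hold=46.0930 ⇒ V=47.9267 exercise | (k=1,j=1): S=108.8553, (K−S)⁺=19.1247, hold=23.0938 ⇒ V=23.0938 continue  boundary S*=80.0533
step 0: (k=0,j=0): S=93.3500, (K−S)⁺=34.6300, hold=34.7867 ⇒ V=34.7867 continue  boundary S*=-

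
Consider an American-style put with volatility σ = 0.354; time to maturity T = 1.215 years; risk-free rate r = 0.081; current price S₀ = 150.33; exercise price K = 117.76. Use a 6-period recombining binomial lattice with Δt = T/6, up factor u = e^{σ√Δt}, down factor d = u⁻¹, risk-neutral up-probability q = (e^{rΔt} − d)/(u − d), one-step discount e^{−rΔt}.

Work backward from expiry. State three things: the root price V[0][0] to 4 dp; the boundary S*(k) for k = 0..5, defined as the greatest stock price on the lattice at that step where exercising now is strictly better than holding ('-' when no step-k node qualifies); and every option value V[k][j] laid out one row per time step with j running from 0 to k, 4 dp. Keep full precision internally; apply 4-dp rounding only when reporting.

price = 5.7985
boundary = - - - - 79.4901 93.2173
tree:
5.7985
9.7613 2.2080
16.0010 4.1282 0.4487
25.3365 7.6180 0.9346 0.0000
38.2699 13.8252 1.9467 0.0000 0.0000
49.9755 24.5427 4.0546 0.0000 0.0000 0.0000
59.9575 38.2699 8.4451 0.0000 0.0000 0.0000 0.0000

Δt=0.20250  u=1.17269  d=0.85274  q=0.51195  discount=0.98373
step 6 (expiry): payoffs max(K−S,0) = 59.9575 38.2699 8.4451 0.0000 0.0000 0.0000 0.0000
step 5: (k=5,j=0): S=67.7845, (K−S)⁺=49.9755, hold=48.0597 ⇒ V=49.9755 exercise | (k=5,j=1): S=93.2173, (K−S)⁺=24.5427, hold=22.6269 ⇒ V=24.5427 exercise | (k=5,j=2): S=128.1925, (K−S)⁺=0.0000, hold=4.0546 ⇒ V=4.0546 continue | (k=5,j=3): S=176.2904, (K−S)⁺=0.0000, hold=0.0000 ⇒ V=0.0000 continue | (k=5,j=4): S=242.4348, (K−S)⁺=0.0000, hold=0.0000 ⇒ V=0.0000 continue | (k=5,j=5): S=333.3966, (K−S)⁺=0.0000, hold=0.0000 ⇒ V=0.0000 continue  boundary S*=93.2173
step 4: (k=4,j=0): S=79.4901, (K−S)⁺=38.2699, hold=36.3541 ⇒ V=38.2699 exercise | (k=4,j=1): S=109.3149, (K−S)⁺=8.4451, hold=13.8252 ⇒ V=13.8252 continue | (k=4,j=2): S=150.3300, (K−S)⁺=0.0000, hold=1.9467 ⇒ V=1.9467 continue | (k=4,j=3): S=206.7340, (K−S)⁺=0.0000, hold=0.0000 ⇒ V=0.0000 continue | (k=4,j=4): S=284.3008, (K−S)⁺=0.0000, hold=0.0000 ⇒ V=0.0000 continue  boundary S*=79.4901
step 3: (k=3,j=0): S=93.2173, (K−S)⁺=24.5427, hold=25.3365 ⇒ V=25.3365 continue | (k=3,j=1): S=128.1925, (K−S)⁺=0.0000, hold=7.6180 ⇒ V=7.6180 continue | (k=3,j=2): S=176.2904, (K−S)⁺=0.0000, hold=0.9346 ⇒ V=0.9346 continue | (k=3,j=3): S=242.4348, (K−S)⁺=0.0000, hold=0.0000 ⇒ V=0.0000 continue  boundary S*=-
step 2: (k=2,j=0): S=109.3149, (K−S)⁺=8.4451, hold=16.0010 ⇒ V=16.0010 continue | (k=2,j=1): S=150.3300, (K−S)⁺=0.0000, hold=4.1282 ⇒ V=4.1282 continue | (k=2,j=2): S=206.7340, (K−S)⁺=0.0000, hold=0.4487 ⇒ V=0.4487 continue  boundary S*=-
step 1: (k=1,j=0): S=128.1925, (K−S)⁺=0.0000, hold=9.7613 ⇒ V=9.7613 continue | (k=1,j=1): S=176.2904, (K−S)⁺=0.0000, hold=2.2080 ⇒ V=2.2080 continue  boundary S*=-
step 0: (k=0,j=0): S=150.3300, (K−S)⁺=0.0000, hold=5.7985 ⇒ V=5.7985 continue  boundary S*=-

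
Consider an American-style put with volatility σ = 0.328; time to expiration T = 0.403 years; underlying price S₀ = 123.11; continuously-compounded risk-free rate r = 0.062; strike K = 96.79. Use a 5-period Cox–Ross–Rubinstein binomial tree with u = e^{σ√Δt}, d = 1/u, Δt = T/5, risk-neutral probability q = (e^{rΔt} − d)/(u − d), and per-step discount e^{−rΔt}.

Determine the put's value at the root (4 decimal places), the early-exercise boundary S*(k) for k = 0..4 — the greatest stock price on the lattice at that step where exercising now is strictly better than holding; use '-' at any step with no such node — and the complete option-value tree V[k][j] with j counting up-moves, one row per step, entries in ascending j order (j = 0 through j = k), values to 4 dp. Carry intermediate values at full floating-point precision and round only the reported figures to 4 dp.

Δt=0.08060, u=1.09759, d=0.91108, q=0.50360, disc=e^(-rΔt)=0.99502
k=5 terminal: V=max(K-S,0) → 19.5065 3.6858 0.0000 0.0000 0.0000 0.0000
k=4: j=0 S=84.8258 intr=11.9642 cont=11.4817 V=11.9642[EX]; j=1 S=102.1905 intr=0.0000 cont=1.8205 V=1.8205[hold]; j=2 S=123.1100 intr=0.0000 cont=0.0000 V=0.0000[hold]; j=3 S=148.3119 intr=0.0000 cont=0.0000 V=0.0000[hold]; j=4 S=178.6729 intr=0.0000 cont=0.0000 V=0.0000[hold]  S*(4)=84.8258
k=3: j=0 S=93.1042 intr=3.6858 cont=6.8217 V=6.8217[hold]; j=1 S=112.1636 intr=0.0000 cont=0.8992 V=0.8992[hold]; j=2 S=135.1247 intr=0.0000 cont=0.0000 V=0.0000[hold]; j=3 S=162.7861 intr=0.0000 cont=0.0000 V=0.0000[hold]  S*(3)=-
k=2: j=0 S=102.1905 intr=0.0000 cont=3.8200 V=3.8200[hold]; j=1 S=123.1100 intr=0.0000 cont=0.4441 V=0.4441[hold]; j=2 S=148.3119 intr=0.0000 cont=0.0000 V=0.0000[hold]  S*(2)=-
k=1: j=0 S=112.1636 intr=0.0000 cont=2.1094 V=2.1094[hold]; j=1 S=135.1247 intr=0.0000 cont=0.2194 V=0.2194[hold]  S*(1)=-
k=0: j=0 S=123.1100 intr=0.0000 cont=1.1518 V=1.1518[hold]  S*(0)=-

price = 1.1518
boundary = - - - - 84.8258
tree:
1.1518
2.1094 0.2194
3.8200 0.4441 0.0000
6.8217 0.8992 0.0000 0.0000
11.9642 1.8205 0.0000 0.0000 0.0000
19.5065 3.6858 0.0000 0.0000 0.0000 0.0000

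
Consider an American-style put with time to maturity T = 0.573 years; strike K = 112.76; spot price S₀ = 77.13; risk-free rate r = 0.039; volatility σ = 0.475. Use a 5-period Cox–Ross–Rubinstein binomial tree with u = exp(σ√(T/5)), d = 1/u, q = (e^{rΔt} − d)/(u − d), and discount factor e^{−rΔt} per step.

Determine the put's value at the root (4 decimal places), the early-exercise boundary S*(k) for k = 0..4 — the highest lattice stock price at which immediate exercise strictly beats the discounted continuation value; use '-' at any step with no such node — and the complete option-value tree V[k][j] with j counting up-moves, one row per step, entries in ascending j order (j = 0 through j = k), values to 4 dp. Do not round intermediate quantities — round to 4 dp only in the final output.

Δt=0.11460, u=1.17445, d=0.85146, q=0.47376, disc=e^(-rΔt)=0.99554
k=5 terminal: V=max(K-S,0) → 78.2416 65.1476 47.0867 22.1747 0.0000 0.0000
k=4: j=0 S=40.5401 intr=72.2199 cont=71.7170 V=72.2199[EX]; j=1 S=55.9183 intr=56.8417 cont=56.3388 V=56.8417[EX]; j=2 S=77.1300 intr=35.6300 cont=35.1272 V=35.6300[EX]; j=3 S=106.3879 intr=6.3721 cont=11.6173 V=11.6173[hold]; j=4 S=146.7444 intr=0.0000 cont=0.0000 V=0.0000[hold]  S*(4)=77.1300
k=3: j=0 S=47.6124 intr=65.1476 cont=64.6448 V=65.1476[EX]; j=1 S=65.6733 intr=47.0867 cont=46.5839 V=47.0867[EX]; j=2 S=90.5853 intr=22.1747 cont=24.1457 V=24.1457[hold]; j=3 S=124.9473 intr=0.0000 cont=6.0863 V=6.0863[hold]  S*(3)=65.6733
k=2: j=0 S=55.9183 intr=56.8417 cont=56.3388 V=56.8417[EX]; j=1 S=77.1300 intr=35.6300 cont=36.0568 V=36.0568[hold]; j=2 S=106.3879 intr=6.3721 cont=15.5204 V=15.5204[hold]  S*(2)=55.9183
k=1: j=0 S=65.6733 intr=47.0867 cont=46.7851 V=47.0867[EX]; j=1 S=90.5853 intr=22.1747 cont=26.2102 V=26.2102[hold]  S*(1)=65.6733
k=0: j=0 S=77.1300 intr=35.6300 cont=37.0305 V=37.0305[hold]  S*(0)=-

price = 37.0305
boundary = - 65.6733 55.9183 65.6733 77.1300
tree:
37.0305
47.0867 26.2102
56.8417 36.0568 15.5204
65.1476 47.0867 24.1457 6.0863
72.2199 56.8417 35.6300 11.6173 0.0000
78.2416 65.1476 47.0867 22.1747 0.0000 0.0000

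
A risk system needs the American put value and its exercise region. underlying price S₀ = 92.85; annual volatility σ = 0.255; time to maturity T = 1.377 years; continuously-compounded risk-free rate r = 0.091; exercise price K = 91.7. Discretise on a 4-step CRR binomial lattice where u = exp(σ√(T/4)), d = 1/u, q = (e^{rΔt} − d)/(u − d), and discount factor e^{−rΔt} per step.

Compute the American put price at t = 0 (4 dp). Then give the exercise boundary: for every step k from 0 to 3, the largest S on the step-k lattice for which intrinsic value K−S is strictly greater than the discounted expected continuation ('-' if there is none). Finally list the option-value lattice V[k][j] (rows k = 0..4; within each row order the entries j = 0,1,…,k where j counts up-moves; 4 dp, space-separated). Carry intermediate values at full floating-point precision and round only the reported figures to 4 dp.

price = 6.2601
boundary = - - 68.8379 79.9475
tree:
6.2601
12.2659 2.0542
22.8621 4.9135 0.0000
32.4279 11.7525 0.0000 0.0000
40.6644 22.8621 0.0000 0.0000 0.0000

Δt=0.34425, u=1.16139, d=0.86104, q=0.56862, disc=e^(-rΔt)=0.96916
k=4 terminal: V=max(K-S,0) → 40.6644 22.8621 0.0000 0.0000 0.0000
k=3: j=0 S=59.2721 intr=32.4279 cont=29.5998 V=32.4279[EX]; j=1 S=79.9475 intr=11.7525 cont=9.5582 V=11.7525[EX]; j=2 S=107.8349 intr=0.0000 cont=0.0000 V=0.0000[hold]; j=3 S=145.4500 intr=0.0000 cont=0.0000 V=0.0000[hold]  S*(3)=79.9475
k=2: j=0 S=68.8379 intr=22.8621 cont=20.0340 V=22.8621[EX]; j=1 S=92.8500 intr=0.0000 cont=4.9135 V=4.9135[hold]; j=2 S=125.2381 intr=0.0000 cont=0.0000 V=0.0000[hold]  S*(2)=68.8379
k=1: j=0 S=79.9475 intr=11.7525 cont=12.2659 V=12.2659[hold]; j=1 S=107.8349 intr=0.0000 cont=2.0542 V=2.0542[hold]  S*(1)=-
k=0: j=0 S=92.8500 intr=0.0000 cont=6.2601 V=6.2601[hold]  S*(0)=-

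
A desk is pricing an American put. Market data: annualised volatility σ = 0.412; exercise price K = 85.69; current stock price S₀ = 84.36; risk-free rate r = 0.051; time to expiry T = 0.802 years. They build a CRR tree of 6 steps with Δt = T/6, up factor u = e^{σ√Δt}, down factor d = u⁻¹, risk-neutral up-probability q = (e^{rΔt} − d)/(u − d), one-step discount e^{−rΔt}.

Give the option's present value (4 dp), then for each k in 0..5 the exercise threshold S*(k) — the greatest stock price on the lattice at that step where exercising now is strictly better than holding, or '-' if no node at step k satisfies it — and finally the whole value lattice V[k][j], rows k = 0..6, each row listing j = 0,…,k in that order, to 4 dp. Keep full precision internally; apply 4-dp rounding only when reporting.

params: Δt=0.13367 u=1.16257 d=0.86017 q=0.48503 e^(-rΔt)=0.99321
t_6 payoffs: 51.5210 39.5086 23.2732 1.3300 0.0000 0.0000 0.0000
t_5: node(5,0) S=39.7237 payoff=45.9663 vs cont=45.3841 → 45.9663 [stop]  node(5,1) S=53.6889 payoff=32.0011 vs cont=31.4189 → 32.0011 [stop]  node(5,2) S=72.5637 payoff=13.1263 vs cont=12.5442 → 13.1263 [stop]  node(5,3) S=98.0740 payoff=0.0000 vs cont=0.6803 → 0.6803 [wait]  node(5,4) S=132.5527 payoff=0.0000 vs cont=0.0000 → 0.0000 [wait]  node(5,5) S=179.1527 payoff=0.0000 vs cont=0.0000 → 0.0000 [wait]  ⇒ S*(5)=72.5637
t_4: node(4,0) S=46.1814 payoff=39.5086 vs cont=38.9264 → 39.5086 [stop]  node(4,1) S=62.4168 payoff=23.2732 vs cont=22.6910 → 23.2732 [stop]  node(4,2) S=84.3600 payoff=1.3300 vs cont=7.0414 → 7.0414 [wait]  node(4,3) S=114.0174 payoff=0.0000 vs cont=0.3479 → 0.3479 [wait]  node(4,4) S=154.1012 payoff=0.0000 vs cont=0.0000 → 0.0000 [wait]  ⇒ S*(4)=62.4168
t_3: node(3,0) S=53.6889 payoff=32.0011 vs cont=31.4189 → 32.0011 [stop]  node(3,1) S=72.5637 payoff=13.1263 vs cont=15.2956 → 15.2956 [wait]  node(3,2) S=98.0740 payoff=0.0000 vs cont=3.7691 → 3.7691 [wait]  node(3,3) S=132.5527 payoff=0.0000 vs cont=0.1780 → 0.1780 [wait]  ⇒ S*(3)=53.6889
t_2: node(2,0) S=62.4168 payoff=23.2732 vs cont=23.7360 → 23.7360 [wait]  node(2,1) S=84.3600 payoff=1.3300 vs cont=9.6389 → 9.6389 [wait]  node(2,2) S=114.0174 payoff=0.0000 vs cont=2.0135 → 2.0135 [wait]  ⇒ S*(2)=-
t_1: node(1,0) S=72.5637 payoff=13.1263 vs cont=16.7836 → 16.7836 [wait]  node(1,1) S=98.0740 payoff=0.0000 vs cont=5.8999 → 5.8999 [wait]  ⇒ S*(1)=-
t_0: node(0,0) S=84.3600 payoff=1.3300 vs cont=11.4265 → 11.4265 [wait]  ⇒ S*(0)=-

price = 11.4265
boundary = - - - 53.6889 62.4168 72.5637
tree:
11.4265
16.7836 5.8999
23.7360 9.6389 2.0135
32.0011 15.2956 3.7691 0.1780
39.5086 23.2732 7.0414 0.3479 0.0000
45.9663 32.0011 13.1263 0.6803 0.0000 0.0000
51.5210 39.5086 23.2732 1.3300 0.0000 0.0000 0.0000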